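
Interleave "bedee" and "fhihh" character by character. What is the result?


Interleaving "bedee" and "fhihh":
  Position 0: 'b' from first, 'f' from second => "bf"
  Position 1: 'e' from first, 'h' from second => "eh"
  Position 2: 'd' from first, 'i' from second => "di"
  Position 3: 'e' from first, 'h' from second => "eh"
  Position 4: 'e' from first, 'h' from second => "eh"
Result: bfehdieheh

bfehdieheh


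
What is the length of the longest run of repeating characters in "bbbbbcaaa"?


Input: "bbbbbcaaa"
Scanning for longest run:
  Position 1 ('b'): continues run of 'b', length=2
  Position 2 ('b'): continues run of 'b', length=3
  Position 3 ('b'): continues run of 'b', length=4
  Position 4 ('b'): continues run of 'b', length=5
  Position 5 ('c'): new char, reset run to 1
  Position 6 ('a'): new char, reset run to 1
  Position 7 ('a'): continues run of 'a', length=2
  Position 8 ('a'): continues run of 'a', length=3
Longest run: 'b' with length 5

5


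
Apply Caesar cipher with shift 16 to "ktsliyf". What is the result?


Caesar cipher: shift "ktsliyf" by 16
  'k' (pos 10) + 16 = pos 0 = 'a'
  't' (pos 19) + 16 = pos 9 = 'j'
  's' (pos 18) + 16 = pos 8 = 'i'
  'l' (pos 11) + 16 = pos 1 = 'b'
  'i' (pos 8) + 16 = pos 24 = 'y'
  'y' (pos 24) + 16 = pos 14 = 'o'
  'f' (pos 5) + 16 = pos 21 = 'v'
Result: ajibyov

ajibyov


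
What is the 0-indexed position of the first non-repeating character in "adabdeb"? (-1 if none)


Input: adabdeb
Character frequencies:
  'a': 2
  'b': 2
  'd': 2
  'e': 1
Scanning left to right for freq == 1:
  Position 0 ('a'): freq=2, skip
  Position 1 ('d'): freq=2, skip
  Position 2 ('a'): freq=2, skip
  Position 3 ('b'): freq=2, skip
  Position 4 ('d'): freq=2, skip
  Position 5 ('e'): unique! => answer = 5

5


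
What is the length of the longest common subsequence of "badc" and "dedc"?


LCS of "badc" and "dedc"
DP table:
           d    e    d    c
      0    0    0    0    0
  b   0    0    0    0    0
  a   0    0    0    0    0
  d   0    1    1    1    1
  c   0    1    1    1    2
LCS length = dp[4][4] = 2

2


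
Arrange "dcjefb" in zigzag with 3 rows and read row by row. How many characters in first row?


Zigzag "dcjefb" into 3 rows:
Placing characters:
  'd' => row 0
  'c' => row 1
  'j' => row 2
  'e' => row 1
  'f' => row 0
  'b' => row 1
Rows:
  Row 0: "df"
  Row 1: "ceb"
  Row 2: "j"
First row length: 2

2


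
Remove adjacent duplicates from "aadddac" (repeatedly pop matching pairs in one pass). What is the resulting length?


Input: aadddac
Stack-based adjacent duplicate removal:
  Read 'a': push. Stack: a
  Read 'a': matches stack top 'a' => pop. Stack: (empty)
  Read 'd': push. Stack: d
  Read 'd': matches stack top 'd' => pop. Stack: (empty)
  Read 'd': push. Stack: d
  Read 'a': push. Stack: da
  Read 'c': push. Stack: dac
Final stack: "dac" (length 3)

3


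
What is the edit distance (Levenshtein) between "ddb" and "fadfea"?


Computing edit distance: "ddb" -> "fadfea"
DP table:
           f    a    d    f    e    a
      0    1    2    3    4    5    6
  d   1    1    2    2    3    4    5
  d   2    2    2    2    3    4    5
  b   3    3    3    3    3    4    5
Edit distance = dp[3][6] = 5

5


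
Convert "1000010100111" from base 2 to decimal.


Input: "1000010100111" in base 2
Positional expansion:
  Digit '1' (value 1) x 2^12 = 4096
  Digit '0' (value 0) x 2^11 = 0
  Digit '0' (value 0) x 2^10 = 0
  Digit '0' (value 0) x 2^9 = 0
  Digit '0' (value 0) x 2^8 = 0
  Digit '1' (value 1) x 2^7 = 128
  Digit '0' (value 0) x 2^6 = 0
  Digit '1' (value 1) x 2^5 = 32
  Digit '0' (value 0) x 2^4 = 0
  Digit '0' (value 0) x 2^3 = 0
  Digit '1' (value 1) x 2^2 = 4
  Digit '1' (value 1) x 2^1 = 2
  Digit '1' (value 1) x 2^0 = 1
Sum = 4263

4263


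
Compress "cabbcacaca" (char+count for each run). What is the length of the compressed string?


Input: cabbcacaca
Runs:
  'c' x 1 => "c1"
  'a' x 1 => "a1"
  'b' x 2 => "b2"
  'c' x 1 => "c1"
  'a' x 1 => "a1"
  'c' x 1 => "c1"
  'a' x 1 => "a1"
  'c' x 1 => "c1"
  'a' x 1 => "a1"
Compressed: "c1a1b2c1a1c1a1c1a1"
Compressed length: 18

18


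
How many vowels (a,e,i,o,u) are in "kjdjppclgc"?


Input: kjdjppclgc
Checking each character:
  'k' at position 0: consonant
  'j' at position 1: consonant
  'd' at position 2: consonant
  'j' at position 3: consonant
  'p' at position 4: consonant
  'p' at position 5: consonant
  'c' at position 6: consonant
  'l' at position 7: consonant
  'g' at position 8: consonant
  'c' at position 9: consonant
Total vowels: 0

0


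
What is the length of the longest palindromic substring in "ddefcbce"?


Input: "ddefcbce"
Checking substrings for palindromes:
  [4:7] "cbc" (len 3) => palindrome
  [0:2] "dd" (len 2) => palindrome
Longest palindromic substring: "cbc" with length 3

3


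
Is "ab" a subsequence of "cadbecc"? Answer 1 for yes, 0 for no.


Check if "ab" is a subsequence of "cadbecc"
Greedy scan:
  Position 0 ('c'): no match needed
  Position 1 ('a'): matches sub[0] = 'a'
  Position 2 ('d'): no match needed
  Position 3 ('b'): matches sub[1] = 'b'
  Position 4 ('e'): no match needed
  Position 5 ('c'): no match needed
  Position 6 ('c'): no match needed
All 2 characters matched => is a subsequence

1


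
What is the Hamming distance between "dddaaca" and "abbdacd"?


Comparing "dddaaca" and "abbdacd" position by position:
  Position 0: 'd' vs 'a' => differ
  Position 1: 'd' vs 'b' => differ
  Position 2: 'd' vs 'b' => differ
  Position 3: 'a' vs 'd' => differ
  Position 4: 'a' vs 'a' => same
  Position 5: 'c' vs 'c' => same
  Position 6: 'a' vs 'd' => differ
Total differences (Hamming distance): 5

5


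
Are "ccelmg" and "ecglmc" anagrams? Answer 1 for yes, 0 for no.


Strings: "ccelmg", "ecglmc"
Sorted first:  cceglm
Sorted second: cceglm
Sorted forms match => anagrams

1


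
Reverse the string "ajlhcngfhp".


Input: ajlhcngfhp
Reading characters right to left:
  Position 9: 'p'
  Position 8: 'h'
  Position 7: 'f'
  Position 6: 'g'
  Position 5: 'n'
  Position 4: 'c'
  Position 3: 'h'
  Position 2: 'l'
  Position 1: 'j'
  Position 0: 'a'
Reversed: phfgnchlja

phfgnchlja


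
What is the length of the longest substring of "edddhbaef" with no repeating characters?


Input: "edddhbaef"
Sliding window (track last position of each char):
  Position 0 ('e'): window [0,0] length 1 -- new best
  Position 1 ('d'): window [0,1] length 2 -- new best
  Position 2 ('d'): repeat (last at 1), move window start to 2
  Position 2 ('d'): window [2,2] length 1
  Position 3 ('d'): repeat (last at 2), move window start to 3
  Position 3 ('d'): window [3,3] length 1
  Position 4 ('h'): window [3,4] length 2
  Position 5 ('b'): window [3,5] length 3 -- new best
  Position 6 ('a'): window [3,6] length 4 -- new best
  Position 7 ('e'): window [3,7] length 5 -- new best
  Position 8 ('f'): window [3,8] length 6 -- new best
Longest substring with no repeats: "dhbaef" with length 6

6


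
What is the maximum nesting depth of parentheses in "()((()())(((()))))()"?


Input: "()((()())(((()))))()"
Tracking depth:
  Position 0 '(': depth becomes 1
  Position 1 ')': depth becomes 0
  Position 2 '(': depth becomes 1
  Position 3 '(': depth becomes 2
  Position 4 '(': depth becomes 3
  Position 5 ')': depth becomes 2
  Position 6 '(': depth becomes 3
  Position 7 ')': depth becomes 2
  Position 8 ')': depth becomes 1
  Position 9 '(': depth becomes 2
  Position 10 '(': depth becomes 3
  Position 11 '(': depth becomes 4
  Position 12 '(': depth becomes 5
  Position 13 ')': depth becomes 4
  Position 14 ')': depth becomes 3
  Position 15 ')': depth becomes 2
  Position 16 ')': depth becomes 1
  Position 17 ')': depth becomes 0
  Position 18 '(': depth becomes 1
  Position 19 ')': depth becomes 0
Maximum depth reached: 5

5


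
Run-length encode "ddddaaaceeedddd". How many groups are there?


Input: ddddaaaceeedddd
Scanning for consecutive runs:
  Group 1: 'd' x 4 (positions 0-3)
  Group 2: 'a' x 3 (positions 4-6)
  Group 3: 'c' x 1 (positions 7-7)
  Group 4: 'e' x 3 (positions 8-10)
  Group 5: 'd' x 4 (positions 11-14)
Total groups: 5

5


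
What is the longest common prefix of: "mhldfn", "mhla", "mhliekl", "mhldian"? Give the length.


Words: mhldfn, mhla, mhliekl, mhldian
  Position 0: all 'm' => match
  Position 1: all 'h' => match
  Position 2: all 'l' => match
  Position 3: ('d', 'a', 'i', 'd') => mismatch, stop
LCP = "mhl" (length 3)

3


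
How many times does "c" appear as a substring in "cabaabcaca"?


Searching for "c" in "cabaabcaca"
Scanning each position:
  Position 0: "c" => MATCH
  Position 1: "a" => no
  Position 2: "b" => no
  Position 3: "a" => no
  Position 4: "a" => no
  Position 5: "b" => no
  Position 6: "c" => MATCH
  Position 7: "a" => no
  Position 8: "c" => MATCH
  Position 9: "a" => no
Total occurrences: 3

3


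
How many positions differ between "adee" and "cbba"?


Comparing "adee" and "cbba" position by position:
  Position 0: 'a' vs 'c' => DIFFER
  Position 1: 'd' vs 'b' => DIFFER
  Position 2: 'e' vs 'b' => DIFFER
  Position 3: 'e' vs 'a' => DIFFER
Positions that differ: 4

4


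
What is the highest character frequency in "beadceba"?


Input: beadceba
Character counts:
  'a': 2
  'b': 2
  'c': 1
  'd': 1
  'e': 2
Maximum frequency: 2

2


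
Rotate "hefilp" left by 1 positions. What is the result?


Input: "hefilp", rotate left by 1
First 1 characters: "h"
Remaining characters: "efilp"
Concatenate remaining + first: "efilp" + "h" = "efilph"

efilph


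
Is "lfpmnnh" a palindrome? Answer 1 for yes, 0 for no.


Input: lfpmnnh
Reversed: hnnmpfl
  Compare pos 0 ('l') with pos 6 ('h'): MISMATCH
  Compare pos 1 ('f') with pos 5 ('n'): MISMATCH
  Compare pos 2 ('p') with pos 4 ('n'): MISMATCH
Result: not a palindrome

0


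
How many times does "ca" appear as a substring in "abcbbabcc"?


Searching for "ca" in "abcbbabcc"
Scanning each position:
  Position 0: "ab" => no
  Position 1: "bc" => no
  Position 2: "cb" => no
  Position 3: "bb" => no
  Position 4: "ba" => no
  Position 5: "ab" => no
  Position 6: "bc" => no
  Position 7: "cc" => no
Total occurrences: 0

0


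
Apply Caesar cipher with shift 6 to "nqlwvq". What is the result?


Caesar cipher: shift "nqlwvq" by 6
  'n' (pos 13) + 6 = pos 19 = 't'
  'q' (pos 16) + 6 = pos 22 = 'w'
  'l' (pos 11) + 6 = pos 17 = 'r'
  'w' (pos 22) + 6 = pos 2 = 'c'
  'v' (pos 21) + 6 = pos 1 = 'b'
  'q' (pos 16) + 6 = pos 22 = 'w'
Result: twrcbw

twrcbw


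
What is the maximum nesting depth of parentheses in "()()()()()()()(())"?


Input: "()()()()()()()(())"
Tracking depth:
  Position 0 '(': depth becomes 1
  Position 1 ')': depth becomes 0
  Position 2 '(': depth becomes 1
  Position 3 ')': depth becomes 0
  Position 4 '(': depth becomes 1
  Position 5 ')': depth becomes 0
  Position 6 '(': depth becomes 1
  Position 7 ')': depth becomes 0
  Position 8 '(': depth becomes 1
  Position 9 ')': depth becomes 0
  Position 10 '(': depth becomes 1
  Position 11 ')': depth becomes 0
  Position 12 '(': depth becomes 1
  Position 13 ')': depth becomes 0
  Position 14 '(': depth becomes 1
  Position 15 '(': depth becomes 2
  Position 16 ')': depth becomes 1
  Position 17 ')': depth becomes 0
Maximum depth reached: 2

2


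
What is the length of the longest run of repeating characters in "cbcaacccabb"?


Input: "cbcaacccabb"
Scanning for longest run:
  Position 1 ('b'): new char, reset run to 1
  Position 2 ('c'): new char, reset run to 1
  Position 3 ('a'): new char, reset run to 1
  Position 4 ('a'): continues run of 'a', length=2
  Position 5 ('c'): new char, reset run to 1
  Position 6 ('c'): continues run of 'c', length=2
  Position 7 ('c'): continues run of 'c', length=3
  Position 8 ('a'): new char, reset run to 1
  Position 9 ('b'): new char, reset run to 1
  Position 10 ('b'): continues run of 'b', length=2
Longest run: 'c' with length 3

3


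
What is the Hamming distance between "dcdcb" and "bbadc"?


Comparing "dcdcb" and "bbadc" position by position:
  Position 0: 'd' vs 'b' => differ
  Position 1: 'c' vs 'b' => differ
  Position 2: 'd' vs 'a' => differ
  Position 3: 'c' vs 'd' => differ
  Position 4: 'b' vs 'c' => differ
Total differences (Hamming distance): 5

5


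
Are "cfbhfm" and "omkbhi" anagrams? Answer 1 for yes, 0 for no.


Strings: "cfbhfm", "omkbhi"
Sorted first:  bcffhm
Sorted second: bhikmo
Differ at position 1: 'c' vs 'h' => not anagrams

0


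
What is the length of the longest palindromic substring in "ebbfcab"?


Input: "ebbfcab"
Checking substrings for palindromes:
  [1:3] "bb" (len 2) => palindrome
Longest palindromic substring: "bb" with length 2

2


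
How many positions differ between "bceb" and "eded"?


Comparing "bceb" and "eded" position by position:
  Position 0: 'b' vs 'e' => DIFFER
  Position 1: 'c' vs 'd' => DIFFER
  Position 2: 'e' vs 'e' => same
  Position 3: 'b' vs 'd' => DIFFER
Positions that differ: 3

3


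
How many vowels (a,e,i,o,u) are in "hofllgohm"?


Input: hofllgohm
Checking each character:
  'h' at position 0: consonant
  'o' at position 1: vowel (running total: 1)
  'f' at position 2: consonant
  'l' at position 3: consonant
  'l' at position 4: consonant
  'g' at position 5: consonant
  'o' at position 6: vowel (running total: 2)
  'h' at position 7: consonant
  'm' at position 8: consonant
Total vowels: 2

2


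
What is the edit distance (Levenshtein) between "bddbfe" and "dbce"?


Computing edit distance: "bddbfe" -> "dbce"
DP table:
           d    b    c    e
      0    1    2    3    4
  b   1    1    1    2    3
  d   2    1    2    2    3
  d   3    2    2    3    3
  b   4    3    2    3    4
  f   5    4    3    3    4
  e   6    5    4    4    3
Edit distance = dp[6][4] = 3

3


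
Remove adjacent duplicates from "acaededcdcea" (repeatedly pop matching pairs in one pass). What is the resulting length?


Input: acaededcdcea
Stack-based adjacent duplicate removal:
  Read 'a': push. Stack: a
  Read 'c': push. Stack: ac
  Read 'a': push. Stack: aca
  Read 'e': push. Stack: acae
  Read 'd': push. Stack: acaed
  Read 'e': push. Stack: acaede
  Read 'd': push. Stack: acaeded
  Read 'c': push. Stack: acaededc
  Read 'd': push. Stack: acaededcd
  Read 'c': push. Stack: acaededcdc
  Read 'e': push. Stack: acaededcdce
  Read 'a': push. Stack: acaededcdcea
Final stack: "acaededcdcea" (length 12)

12


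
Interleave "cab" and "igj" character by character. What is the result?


Interleaving "cab" and "igj":
  Position 0: 'c' from first, 'i' from second => "ci"
  Position 1: 'a' from first, 'g' from second => "ag"
  Position 2: 'b' from first, 'j' from second => "bj"
Result: ciagbj

ciagbj


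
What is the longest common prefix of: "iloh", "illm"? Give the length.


Words: iloh, illm
  Position 0: all 'i' => match
  Position 1: all 'l' => match
  Position 2: ('o', 'l') => mismatch, stop
LCP = "il" (length 2)

2


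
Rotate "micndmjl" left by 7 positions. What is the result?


Input: "micndmjl", rotate left by 7
First 7 characters: "micndmj"
Remaining characters: "l"
Concatenate remaining + first: "l" + "micndmj" = "lmicndmj"

lmicndmj


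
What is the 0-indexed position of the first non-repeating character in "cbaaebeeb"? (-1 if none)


Input: cbaaebeeb
Character frequencies:
  'a': 2
  'b': 3
  'c': 1
  'e': 3
Scanning left to right for freq == 1:
  Position 0 ('c'): unique! => answer = 0

0


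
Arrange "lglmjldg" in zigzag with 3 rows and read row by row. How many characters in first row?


Zigzag "lglmjldg" into 3 rows:
Placing characters:
  'l' => row 0
  'g' => row 1
  'l' => row 2
  'm' => row 1
  'j' => row 0
  'l' => row 1
  'd' => row 2
  'g' => row 1
Rows:
  Row 0: "lj"
  Row 1: "gmlg"
  Row 2: "ld"
First row length: 2

2


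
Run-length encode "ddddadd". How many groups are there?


Input: ddddadd
Scanning for consecutive runs:
  Group 1: 'd' x 4 (positions 0-3)
  Group 2: 'a' x 1 (positions 4-4)
  Group 3: 'd' x 2 (positions 5-6)
Total groups: 3

3


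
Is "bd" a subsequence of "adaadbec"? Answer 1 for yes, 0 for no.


Check if "bd" is a subsequence of "adaadbec"
Greedy scan:
  Position 0 ('a'): no match needed
  Position 1 ('d'): no match needed
  Position 2 ('a'): no match needed
  Position 3 ('a'): no match needed
  Position 4 ('d'): no match needed
  Position 5 ('b'): matches sub[0] = 'b'
  Position 6 ('e'): no match needed
  Position 7 ('c'): no match needed
Only matched 1/2 characters => not a subsequence

0


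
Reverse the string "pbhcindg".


Input: pbhcindg
Reading characters right to left:
  Position 7: 'g'
  Position 6: 'd'
  Position 5: 'n'
  Position 4: 'i'
  Position 3: 'c'
  Position 2: 'h'
  Position 1: 'b'
  Position 0: 'p'
Reversed: gdnichbp

gdnichbp


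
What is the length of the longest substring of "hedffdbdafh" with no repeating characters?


Input: "hedffdbdafh"
Sliding window (track last position of each char):
  Position 0 ('h'): window [0,0] length 1 -- new best
  Position 1 ('e'): window [0,1] length 2 -- new best
  Position 2 ('d'): window [0,2] length 3 -- new best
  Position 3 ('f'): window [0,3] length 4 -- new best
  Position 4 ('f'): repeat (last at 3), move window start to 4
  Position 4 ('f'): window [4,4] length 1
  Position 5 ('d'): window [4,5] length 2
  Position 6 ('b'): window [4,6] length 3
  Position 7 ('d'): repeat (last at 5), move window start to 6
  Position 7 ('d'): window [6,7] length 2
  Position 8 ('a'): window [6,8] length 3
  Position 9 ('f'): window [6,9] length 4
  Position 10 ('h'): window [6,10] length 5 -- new best
Longest substring with no repeats: "bdafh" with length 5

5


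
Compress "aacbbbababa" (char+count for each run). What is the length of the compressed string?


Input: aacbbbababa
Runs:
  'a' x 2 => "a2"
  'c' x 1 => "c1"
  'b' x 3 => "b3"
  'a' x 1 => "a1"
  'b' x 1 => "b1"
  'a' x 1 => "a1"
  'b' x 1 => "b1"
  'a' x 1 => "a1"
Compressed: "a2c1b3a1b1a1b1a1"
Compressed length: 16

16


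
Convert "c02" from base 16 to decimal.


Input: "c02" in base 16
Positional expansion:
  Digit 'c' (value 12) x 16^2 = 3072
  Digit '0' (value 0) x 16^1 = 0
  Digit '2' (value 2) x 16^0 = 2
Sum = 3074

3074


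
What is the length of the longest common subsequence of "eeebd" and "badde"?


LCS of "eeebd" and "badde"
DP table:
           b    a    d    d    e
      0    0    0    0    0    0
  e   0    0    0    0    0    1
  e   0    0    0    0    0    1
  e   0    0    0    0    0    1
  b   0    1    1    1    1    1
  d   0    1    1    2    2    2
LCS length = dp[5][5] = 2

2


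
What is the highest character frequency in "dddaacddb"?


Input: dddaacddb
Character counts:
  'a': 2
  'b': 1
  'c': 1
  'd': 5
Maximum frequency: 5

5


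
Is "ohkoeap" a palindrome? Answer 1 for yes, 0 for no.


Input: ohkoeap
Reversed: paeokho
  Compare pos 0 ('o') with pos 6 ('p'): MISMATCH
  Compare pos 1 ('h') with pos 5 ('a'): MISMATCH
  Compare pos 2 ('k') with pos 4 ('e'): MISMATCH
Result: not a palindrome

0


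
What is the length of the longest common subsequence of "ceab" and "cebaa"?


LCS of "ceab" and "cebaa"
DP table:
           c    e    b    a    a
      0    0    0    0    0    0
  c   0    1    1    1    1    1
  e   0    1    2    2    2    2
  a   0    1    2    2    3    3
  b   0    1    2    3    3    3
LCS length = dp[4][5] = 3

3


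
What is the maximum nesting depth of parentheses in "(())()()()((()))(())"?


Input: "(())()()()((()))(())"
Tracking depth:
  Position 0 '(': depth becomes 1
  Position 1 '(': depth becomes 2
  Position 2 ')': depth becomes 1
  Position 3 ')': depth becomes 0
  Position 4 '(': depth becomes 1
  Position 5 ')': depth becomes 0
  Position 6 '(': depth becomes 1
  Position 7 ')': depth becomes 0
  Position 8 '(': depth becomes 1
  Position 9 ')': depth becomes 0
  Position 10 '(': depth becomes 1
  Position 11 '(': depth becomes 2
  Position 12 '(': depth becomes 3
  Position 13 ')': depth becomes 2
  Position 14 ')': depth becomes 1
  Position 15 ')': depth becomes 0
  Position 16 '(': depth becomes 1
  Position 17 '(': depth becomes 2
  Position 18 ')': depth becomes 1
  Position 19 ')': depth becomes 0
Maximum depth reached: 3

3


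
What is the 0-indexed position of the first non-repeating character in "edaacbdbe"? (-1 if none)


Input: edaacbdbe
Character frequencies:
  'a': 2
  'b': 2
  'c': 1
  'd': 2
  'e': 2
Scanning left to right for freq == 1:
  Position 0 ('e'): freq=2, skip
  Position 1 ('d'): freq=2, skip
  Position 2 ('a'): freq=2, skip
  Position 3 ('a'): freq=2, skip
  Position 4 ('c'): unique! => answer = 4

4


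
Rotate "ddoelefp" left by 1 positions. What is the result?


Input: "ddoelefp", rotate left by 1
First 1 characters: "d"
Remaining characters: "doelefp"
Concatenate remaining + first: "doelefp" + "d" = "doelefpd"

doelefpd


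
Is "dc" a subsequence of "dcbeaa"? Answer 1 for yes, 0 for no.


Check if "dc" is a subsequence of "dcbeaa"
Greedy scan:
  Position 0 ('d'): matches sub[0] = 'd'
  Position 1 ('c'): matches sub[1] = 'c'
  Position 2 ('b'): no match needed
  Position 3 ('e'): no match needed
  Position 4 ('a'): no match needed
  Position 5 ('a'): no match needed
All 2 characters matched => is a subsequence

1


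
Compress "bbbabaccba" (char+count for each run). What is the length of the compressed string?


Input: bbbabaccba
Runs:
  'b' x 3 => "b3"
  'a' x 1 => "a1"
  'b' x 1 => "b1"
  'a' x 1 => "a1"
  'c' x 2 => "c2"
  'b' x 1 => "b1"
  'a' x 1 => "a1"
Compressed: "b3a1b1a1c2b1a1"
Compressed length: 14

14


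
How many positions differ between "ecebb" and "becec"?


Comparing "ecebb" and "becec" position by position:
  Position 0: 'e' vs 'b' => DIFFER
  Position 1: 'c' vs 'e' => DIFFER
  Position 2: 'e' vs 'c' => DIFFER
  Position 3: 'b' vs 'e' => DIFFER
  Position 4: 'b' vs 'c' => DIFFER
Positions that differ: 5

5


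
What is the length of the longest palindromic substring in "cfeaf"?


Input: "cfeaf"
Checking substrings for palindromes:
  No multi-char palindromic substrings found
Longest palindromic substring: "c" with length 1

1


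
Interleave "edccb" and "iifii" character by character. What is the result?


Interleaving "edccb" and "iifii":
  Position 0: 'e' from first, 'i' from second => "ei"
  Position 1: 'd' from first, 'i' from second => "di"
  Position 2: 'c' from first, 'f' from second => "cf"
  Position 3: 'c' from first, 'i' from second => "ci"
  Position 4: 'b' from first, 'i' from second => "bi"
Result: eidicfcibi

eidicfcibi


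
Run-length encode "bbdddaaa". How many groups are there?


Input: bbdddaaa
Scanning for consecutive runs:
  Group 1: 'b' x 2 (positions 0-1)
  Group 2: 'd' x 3 (positions 2-4)
  Group 3: 'a' x 3 (positions 5-7)
Total groups: 3

3


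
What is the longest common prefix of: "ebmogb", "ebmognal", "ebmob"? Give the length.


Words: ebmogb, ebmognal, ebmob
  Position 0: all 'e' => match
  Position 1: all 'b' => match
  Position 2: all 'm' => match
  Position 3: all 'o' => match
  Position 4: ('g', 'g', 'b') => mismatch, stop
LCP = "ebmo" (length 4)

4


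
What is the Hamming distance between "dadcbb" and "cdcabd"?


Comparing "dadcbb" and "cdcabd" position by position:
  Position 0: 'd' vs 'c' => differ
  Position 1: 'a' vs 'd' => differ
  Position 2: 'd' vs 'c' => differ
  Position 3: 'c' vs 'a' => differ
  Position 4: 'b' vs 'b' => same
  Position 5: 'b' vs 'd' => differ
Total differences (Hamming distance): 5

5


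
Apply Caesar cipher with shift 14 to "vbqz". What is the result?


Caesar cipher: shift "vbqz" by 14
  'v' (pos 21) + 14 = pos 9 = 'j'
  'b' (pos 1) + 14 = pos 15 = 'p'
  'q' (pos 16) + 14 = pos 4 = 'e'
  'z' (pos 25) + 14 = pos 13 = 'n'
Result: jpen

jpen


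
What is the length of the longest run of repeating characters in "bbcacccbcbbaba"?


Input: "bbcacccbcbbaba"
Scanning for longest run:
  Position 1 ('b'): continues run of 'b', length=2
  Position 2 ('c'): new char, reset run to 1
  Position 3 ('a'): new char, reset run to 1
  Position 4 ('c'): new char, reset run to 1
  Position 5 ('c'): continues run of 'c', length=2
  Position 6 ('c'): continues run of 'c', length=3
  Position 7 ('b'): new char, reset run to 1
  Position 8 ('c'): new char, reset run to 1
  Position 9 ('b'): new char, reset run to 1
  Position 10 ('b'): continues run of 'b', length=2
  Position 11 ('a'): new char, reset run to 1
  Position 12 ('b'): new char, reset run to 1
  Position 13 ('a'): new char, reset run to 1
Longest run: 'c' with length 3

3


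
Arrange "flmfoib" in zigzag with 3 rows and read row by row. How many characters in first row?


Zigzag "flmfoib" into 3 rows:
Placing characters:
  'f' => row 0
  'l' => row 1
  'm' => row 2
  'f' => row 1
  'o' => row 0
  'i' => row 1
  'b' => row 2
Rows:
  Row 0: "fo"
  Row 1: "lfi"
  Row 2: "mb"
First row length: 2

2


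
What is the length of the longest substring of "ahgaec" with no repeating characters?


Input: "ahgaec"
Sliding window (track last position of each char):
  Position 0 ('a'): window [0,0] length 1 -- new best
  Position 1 ('h'): window [0,1] length 2 -- new best
  Position 2 ('g'): window [0,2] length 3 -- new best
  Position 3 ('a'): repeat (last at 0), move window start to 1
  Position 3 ('a'): window [1,3] length 3
  Position 4 ('e'): window [1,4] length 4 -- new best
  Position 5 ('c'): window [1,5] length 5 -- new best
Longest substring with no repeats: "hgaec" with length 5

5


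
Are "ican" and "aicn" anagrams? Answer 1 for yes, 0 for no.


Strings: "ican", "aicn"
Sorted first:  acin
Sorted second: acin
Sorted forms match => anagrams

1


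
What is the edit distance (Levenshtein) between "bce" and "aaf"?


Computing edit distance: "bce" -> "aaf"
DP table:
           a    a    f
      0    1    2    3
  b   1    1    2    3
  c   2    2    2    3
  e   3    3    3    3
Edit distance = dp[3][3] = 3

3


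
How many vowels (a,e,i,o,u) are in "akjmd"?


Input: akjmd
Checking each character:
  'a' at position 0: vowel (running total: 1)
  'k' at position 1: consonant
  'j' at position 2: consonant
  'm' at position 3: consonant
  'd' at position 4: consonant
Total vowels: 1

1


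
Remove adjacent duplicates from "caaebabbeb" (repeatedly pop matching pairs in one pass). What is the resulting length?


Input: caaebabbeb
Stack-based adjacent duplicate removal:
  Read 'c': push. Stack: c
  Read 'a': push. Stack: ca
  Read 'a': matches stack top 'a' => pop. Stack: c
  Read 'e': push. Stack: ce
  Read 'b': push. Stack: ceb
  Read 'a': push. Stack: ceba
  Read 'b': push. Stack: cebab
  Read 'b': matches stack top 'b' => pop. Stack: ceba
  Read 'e': push. Stack: cebae
  Read 'b': push. Stack: cebaeb
Final stack: "cebaeb" (length 6)

6


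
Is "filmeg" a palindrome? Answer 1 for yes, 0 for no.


Input: filmeg
Reversed: gemlif
  Compare pos 0 ('f') with pos 5 ('g'): MISMATCH
  Compare pos 1 ('i') with pos 4 ('e'): MISMATCH
  Compare pos 2 ('l') with pos 3 ('m'): MISMATCH
Result: not a palindrome

0


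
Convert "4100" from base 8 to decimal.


Input: "4100" in base 8
Positional expansion:
  Digit '4' (value 4) x 8^3 = 2048
  Digit '1' (value 1) x 8^2 = 64
  Digit '0' (value 0) x 8^1 = 0
  Digit '0' (value 0) x 8^0 = 0
Sum = 2112

2112


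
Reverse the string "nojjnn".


Input: nojjnn
Reading characters right to left:
  Position 5: 'n'
  Position 4: 'n'
  Position 3: 'j'
  Position 2: 'j'
  Position 1: 'o'
  Position 0: 'n'
Reversed: nnjjon

nnjjon


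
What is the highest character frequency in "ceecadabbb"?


Input: ceecadabbb
Character counts:
  'a': 2
  'b': 3
  'c': 2
  'd': 1
  'e': 2
Maximum frequency: 3

3


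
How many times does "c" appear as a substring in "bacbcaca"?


Searching for "c" in "bacbcaca"
Scanning each position:
  Position 0: "b" => no
  Position 1: "a" => no
  Position 2: "c" => MATCH
  Position 3: "b" => no
  Position 4: "c" => MATCH
  Position 5: "a" => no
  Position 6: "c" => MATCH
  Position 7: "a" => no
Total occurrences: 3

3


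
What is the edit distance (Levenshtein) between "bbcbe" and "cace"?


Computing edit distance: "bbcbe" -> "cace"
DP table:
           c    a    c    e
      0    1    2    3    4
  b   1    1    2    3    4
  b   2    2    2    3    4
  c   3    2    3    2    3
  b   4    3    3    3    3
  e   5    4    4    4    3
Edit distance = dp[5][4] = 3

3


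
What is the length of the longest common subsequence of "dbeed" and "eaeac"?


LCS of "dbeed" and "eaeac"
DP table:
           e    a    e    a    c
      0    0    0    0    0    0
  d   0    0    0    0    0    0
  b   0    0    0    0    0    0
  e   0    1    1    1    1    1
  e   0    1    1    2    2    2
  d   0    1    1    2    2    2
LCS length = dp[5][5] = 2

2


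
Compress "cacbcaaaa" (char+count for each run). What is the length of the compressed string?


Input: cacbcaaaa
Runs:
  'c' x 1 => "c1"
  'a' x 1 => "a1"
  'c' x 1 => "c1"
  'b' x 1 => "b1"
  'c' x 1 => "c1"
  'a' x 4 => "a4"
Compressed: "c1a1c1b1c1a4"
Compressed length: 12

12


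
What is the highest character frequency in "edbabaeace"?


Input: edbabaeace
Character counts:
  'a': 3
  'b': 2
  'c': 1
  'd': 1
  'e': 3
Maximum frequency: 3

3


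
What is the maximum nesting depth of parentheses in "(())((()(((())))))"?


Input: "(())((()(((())))))"
Tracking depth:
  Position 0 '(': depth becomes 1
  Position 1 '(': depth becomes 2
  Position 2 ')': depth becomes 1
  Position 3 ')': depth becomes 0
  Position 4 '(': depth becomes 1
  Position 5 '(': depth becomes 2
  Position 6 '(': depth becomes 3
  Position 7 ')': depth becomes 2
  Position 8 '(': depth becomes 3
  Position 9 '(': depth becomes 4
  Position 10 '(': depth becomes 5
  Position 11 '(': depth becomes 6
  Position 12 ')': depth becomes 5
  Position 13 ')': depth becomes 4
  Position 14 ')': depth becomes 3
  Position 15 ')': depth becomes 2
  Position 16 ')': depth becomes 1
  Position 17 ')': depth becomes 0
Maximum depth reached: 6

6


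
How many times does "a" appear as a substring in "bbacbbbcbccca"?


Searching for "a" in "bbacbbbcbccca"
Scanning each position:
  Position 0: "b" => no
  Position 1: "b" => no
  Position 2: "a" => MATCH
  Position 3: "c" => no
  Position 4: "b" => no
  Position 5: "b" => no
  Position 6: "b" => no
  Position 7: "c" => no
  Position 8: "b" => no
  Position 9: "c" => no
  Position 10: "c" => no
  Position 11: "c" => no
  Position 12: "a" => MATCH
Total occurrences: 2

2


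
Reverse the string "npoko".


Input: npoko
Reading characters right to left:
  Position 4: 'o'
  Position 3: 'k'
  Position 2: 'o'
  Position 1: 'p'
  Position 0: 'n'
Reversed: okopn

okopn


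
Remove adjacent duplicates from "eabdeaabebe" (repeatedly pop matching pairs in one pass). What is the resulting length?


Input: eabdeaabebe
Stack-based adjacent duplicate removal:
  Read 'e': push. Stack: e
  Read 'a': push. Stack: ea
  Read 'b': push. Stack: eab
  Read 'd': push. Stack: eabd
  Read 'e': push. Stack: eabde
  Read 'a': push. Stack: eabdea
  Read 'a': matches stack top 'a' => pop. Stack: eabde
  Read 'b': push. Stack: eabdeb
  Read 'e': push. Stack: eabdebe
  Read 'b': push. Stack: eabdebeb
  Read 'e': push. Stack: eabdebebe
Final stack: "eabdebebe" (length 9)

9


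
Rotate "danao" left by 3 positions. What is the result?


Input: "danao", rotate left by 3
First 3 characters: "dan"
Remaining characters: "ao"
Concatenate remaining + first: "ao" + "dan" = "aodan"

aodan


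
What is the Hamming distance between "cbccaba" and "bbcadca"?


Comparing "cbccaba" and "bbcadca" position by position:
  Position 0: 'c' vs 'b' => differ
  Position 1: 'b' vs 'b' => same
  Position 2: 'c' vs 'c' => same
  Position 3: 'c' vs 'a' => differ
  Position 4: 'a' vs 'd' => differ
  Position 5: 'b' vs 'c' => differ
  Position 6: 'a' vs 'a' => same
Total differences (Hamming distance): 4

4


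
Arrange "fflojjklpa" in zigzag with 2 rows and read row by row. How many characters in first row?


Zigzag "fflojjklpa" into 2 rows:
Placing characters:
  'f' => row 0
  'f' => row 1
  'l' => row 0
  'o' => row 1
  'j' => row 0
  'j' => row 1
  'k' => row 0
  'l' => row 1
  'p' => row 0
  'a' => row 1
Rows:
  Row 0: "fljkp"
  Row 1: "fojla"
First row length: 5

5


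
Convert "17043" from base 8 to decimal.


Input: "17043" in base 8
Positional expansion:
  Digit '1' (value 1) x 8^4 = 4096
  Digit '7' (value 7) x 8^3 = 3584
  Digit '0' (value 0) x 8^2 = 0
  Digit '4' (value 4) x 8^1 = 32
  Digit '3' (value 3) x 8^0 = 3
Sum = 7715

7715


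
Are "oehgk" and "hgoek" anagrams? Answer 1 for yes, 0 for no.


Strings: "oehgk", "hgoek"
Sorted first:  eghko
Sorted second: eghko
Sorted forms match => anagrams

1


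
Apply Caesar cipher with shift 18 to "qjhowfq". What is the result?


Caesar cipher: shift "qjhowfq" by 18
  'q' (pos 16) + 18 = pos 8 = 'i'
  'j' (pos 9) + 18 = pos 1 = 'b'
  'h' (pos 7) + 18 = pos 25 = 'z'
  'o' (pos 14) + 18 = pos 6 = 'g'
  'w' (pos 22) + 18 = pos 14 = 'o'
  'f' (pos 5) + 18 = pos 23 = 'x'
  'q' (pos 16) + 18 = pos 8 = 'i'
Result: ibzgoxi

ibzgoxi


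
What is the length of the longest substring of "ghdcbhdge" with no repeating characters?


Input: "ghdcbhdge"
Sliding window (track last position of each char):
  Position 0 ('g'): window [0,0] length 1 -- new best
  Position 1 ('h'): window [0,1] length 2 -- new best
  Position 2 ('d'): window [0,2] length 3 -- new best
  Position 3 ('c'): window [0,3] length 4 -- new best
  Position 4 ('b'): window [0,4] length 5 -- new best
  Position 5 ('h'): repeat (last at 1), move window start to 2
  Position 5 ('h'): window [2,5] length 4
  Position 6 ('d'): repeat (last at 2), move window start to 3
  Position 6 ('d'): window [3,6] length 4
  Position 7 ('g'): window [3,7] length 5
  Position 8 ('e'): window [3,8] length 6 -- new best
Longest substring with no repeats: "cbhdge" with length 6

6


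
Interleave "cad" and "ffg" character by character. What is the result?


Interleaving "cad" and "ffg":
  Position 0: 'c' from first, 'f' from second => "cf"
  Position 1: 'a' from first, 'f' from second => "af"
  Position 2: 'd' from first, 'g' from second => "dg"
Result: cfafdg

cfafdg


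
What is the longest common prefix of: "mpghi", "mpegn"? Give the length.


Words: mpghi, mpegn
  Position 0: all 'm' => match
  Position 1: all 'p' => match
  Position 2: ('g', 'e') => mismatch, stop
LCP = "mp" (length 2)

2


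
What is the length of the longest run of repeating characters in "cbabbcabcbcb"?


Input: "cbabbcabcbcb"
Scanning for longest run:
  Position 1 ('b'): new char, reset run to 1
  Position 2 ('a'): new char, reset run to 1
  Position 3 ('b'): new char, reset run to 1
  Position 4 ('b'): continues run of 'b', length=2
  Position 5 ('c'): new char, reset run to 1
  Position 6 ('a'): new char, reset run to 1
  Position 7 ('b'): new char, reset run to 1
  Position 8 ('c'): new char, reset run to 1
  Position 9 ('b'): new char, reset run to 1
  Position 10 ('c'): new char, reset run to 1
  Position 11 ('b'): new char, reset run to 1
Longest run: 'b' with length 2

2


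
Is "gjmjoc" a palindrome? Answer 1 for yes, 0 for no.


Input: gjmjoc
Reversed: cojmjg
  Compare pos 0 ('g') with pos 5 ('c'): MISMATCH
  Compare pos 1 ('j') with pos 4 ('o'): MISMATCH
  Compare pos 2 ('m') with pos 3 ('j'): MISMATCH
Result: not a palindrome

0


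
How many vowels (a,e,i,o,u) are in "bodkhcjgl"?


Input: bodkhcjgl
Checking each character:
  'b' at position 0: consonant
  'o' at position 1: vowel (running total: 1)
  'd' at position 2: consonant
  'k' at position 3: consonant
  'h' at position 4: consonant
  'c' at position 5: consonant
  'j' at position 6: consonant
  'g' at position 7: consonant
  'l' at position 8: consonant
Total vowels: 1

1


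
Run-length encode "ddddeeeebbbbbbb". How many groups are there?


Input: ddddeeeebbbbbbb
Scanning for consecutive runs:
  Group 1: 'd' x 4 (positions 0-3)
  Group 2: 'e' x 4 (positions 4-7)
  Group 3: 'b' x 7 (positions 8-14)
Total groups: 3

3


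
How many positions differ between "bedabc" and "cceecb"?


Comparing "bedabc" and "cceecb" position by position:
  Position 0: 'b' vs 'c' => DIFFER
  Position 1: 'e' vs 'c' => DIFFER
  Position 2: 'd' vs 'e' => DIFFER
  Position 3: 'a' vs 'e' => DIFFER
  Position 4: 'b' vs 'c' => DIFFER
  Position 5: 'c' vs 'b' => DIFFER
Positions that differ: 6

6


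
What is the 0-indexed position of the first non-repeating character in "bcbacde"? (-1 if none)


Input: bcbacde
Character frequencies:
  'a': 1
  'b': 2
  'c': 2
  'd': 1
  'e': 1
Scanning left to right for freq == 1:
  Position 0 ('b'): freq=2, skip
  Position 1 ('c'): freq=2, skip
  Position 2 ('b'): freq=2, skip
  Position 3 ('a'): unique! => answer = 3

3


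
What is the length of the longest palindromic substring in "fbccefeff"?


Input: "fbccefeff"
Checking substrings for palindromes:
  [4:7] "efe" (len 3) => palindrome
  [5:8] "fef" (len 3) => palindrome
  [2:4] "cc" (len 2) => palindrome
  [7:9] "ff" (len 2) => palindrome
Longest palindromic substring: "efe" with length 3

3


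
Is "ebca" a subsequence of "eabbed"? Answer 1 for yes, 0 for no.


Check if "ebca" is a subsequence of "eabbed"
Greedy scan:
  Position 0 ('e'): matches sub[0] = 'e'
  Position 1 ('a'): no match needed
  Position 2 ('b'): matches sub[1] = 'b'
  Position 3 ('b'): no match needed
  Position 4 ('e'): no match needed
  Position 5 ('d'): no match needed
Only matched 2/4 characters => not a subsequence

0


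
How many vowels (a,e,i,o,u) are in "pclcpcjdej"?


Input: pclcpcjdej
Checking each character:
  'p' at position 0: consonant
  'c' at position 1: consonant
  'l' at position 2: consonant
  'c' at position 3: consonant
  'p' at position 4: consonant
  'c' at position 5: consonant
  'j' at position 6: consonant
  'd' at position 7: consonant
  'e' at position 8: vowel (running total: 1)
  'j' at position 9: consonant
Total vowels: 1

1


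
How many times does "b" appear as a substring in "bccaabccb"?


Searching for "b" in "bccaabccb"
Scanning each position:
  Position 0: "b" => MATCH
  Position 1: "c" => no
  Position 2: "c" => no
  Position 3: "a" => no
  Position 4: "a" => no
  Position 5: "b" => MATCH
  Position 6: "c" => no
  Position 7: "c" => no
  Position 8: "b" => MATCH
Total occurrences: 3

3


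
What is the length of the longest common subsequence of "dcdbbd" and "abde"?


LCS of "dcdbbd" and "abde"
DP table:
           a    b    d    e
      0    0    0    0    0
  d   0    0    0    1    1
  c   0    0    0    1    1
  d   0    0    0    1    1
  b   0    0    1    1    1
  b   0    0    1    1    1
  d   0    0    1    2    2
LCS length = dp[6][4] = 2

2


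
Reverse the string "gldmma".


Input: gldmma
Reading characters right to left:
  Position 5: 'a'
  Position 4: 'm'
  Position 3: 'm'
  Position 2: 'd'
  Position 1: 'l'
  Position 0: 'g'
Reversed: ammdlg

ammdlg


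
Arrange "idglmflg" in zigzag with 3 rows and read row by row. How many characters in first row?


Zigzag "idglmflg" into 3 rows:
Placing characters:
  'i' => row 0
  'd' => row 1
  'g' => row 2
  'l' => row 1
  'm' => row 0
  'f' => row 1
  'l' => row 2
  'g' => row 1
Rows:
  Row 0: "im"
  Row 1: "dlfg"
  Row 2: "gl"
First row length: 2

2


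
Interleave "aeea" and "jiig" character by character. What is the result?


Interleaving "aeea" and "jiig":
  Position 0: 'a' from first, 'j' from second => "aj"
  Position 1: 'e' from first, 'i' from second => "ei"
  Position 2: 'e' from first, 'i' from second => "ei"
  Position 3: 'a' from first, 'g' from second => "ag"
Result: ajeieiag

ajeieiag


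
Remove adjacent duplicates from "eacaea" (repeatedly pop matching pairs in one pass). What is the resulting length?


Input: eacaea
Stack-based adjacent duplicate removal:
  Read 'e': push. Stack: e
  Read 'a': push. Stack: ea
  Read 'c': push. Stack: eac
  Read 'a': push. Stack: eaca
  Read 'e': push. Stack: eacae
  Read 'a': push. Stack: eacaea
Final stack: "eacaea" (length 6)

6
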